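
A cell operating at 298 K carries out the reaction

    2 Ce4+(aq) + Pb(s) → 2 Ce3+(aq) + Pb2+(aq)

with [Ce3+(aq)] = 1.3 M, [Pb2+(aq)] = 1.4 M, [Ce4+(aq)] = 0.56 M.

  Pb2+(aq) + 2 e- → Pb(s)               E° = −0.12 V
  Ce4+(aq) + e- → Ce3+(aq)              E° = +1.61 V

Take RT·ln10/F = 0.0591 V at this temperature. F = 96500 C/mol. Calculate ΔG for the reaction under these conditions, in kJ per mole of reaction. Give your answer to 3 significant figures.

−329 kJ/mol

The standard cell potential is +1.61 − (−0.12) = +1.73 V, with n = 2 electrons in the balanced equation.
Q = ([Ce3+(aq)]^2·[Pb2+(aq)]) / [Ce4+(aq)]^2 = 7.54, so log Q = 0.878 and E = +1.73 − (0.0591/2)(0.878) = +1.7041 V.
Then ΔG = −nFE = −2 × 96500 × +1.7041 J/mol = −329 kJ/mol.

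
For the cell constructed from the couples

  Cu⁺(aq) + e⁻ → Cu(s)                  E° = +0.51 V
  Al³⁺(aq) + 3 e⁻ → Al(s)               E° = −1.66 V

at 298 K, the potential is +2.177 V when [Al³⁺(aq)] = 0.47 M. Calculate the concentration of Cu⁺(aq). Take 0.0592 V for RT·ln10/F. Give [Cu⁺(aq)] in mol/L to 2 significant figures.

The Cu⁺/Cu couple has the larger reduction potential, so it is the cathode: E°cell = +0.51 − (−1.66) = +2.17 V and n = 3.
From the Nernst equation, log Q = n(E° − E)/0.0592 = 3·(+2.17 − (+2.177))/0.0592 = −0.355.
Balancing electrons gives 3 Cu⁺(aq) + Al(s) → 3 Cu(s) + Al³⁺(aq); thus Q = [Al³⁺(aq)] / [Cu⁺(aq)]^3.
Substituting the known concentrations and solving, log [Cu⁺(aq)] = 0.009 and [Cu⁺(aq)] = 1.0 M.

1.0 M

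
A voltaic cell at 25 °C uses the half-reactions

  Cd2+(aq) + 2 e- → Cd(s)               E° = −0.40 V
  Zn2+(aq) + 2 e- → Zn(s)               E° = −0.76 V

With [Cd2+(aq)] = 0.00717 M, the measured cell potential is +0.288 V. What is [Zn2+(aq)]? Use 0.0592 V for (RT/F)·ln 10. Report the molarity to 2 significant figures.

1.9 M

The Cd²⁺/Cd couple has the larger reduction potential, so it is the cathode: E°cell = −0.40 − (−0.76) = +0.36 V and n = 2.
Since E = E° − (0.0592/n)·log Q, log Q = n(E° − E)/0.0592 = 2.432.
Balancing electrons gives Cd2+(aq) + Zn(s) → Cd(s) + Zn2+(aq); thus Q = [Zn2+(aq)] / [Cd2+(aq)].
Solving for the unknown gives log [Zn2+(aq)] = 0.288, so [Zn2+(aq)] ≈ 1.9 M.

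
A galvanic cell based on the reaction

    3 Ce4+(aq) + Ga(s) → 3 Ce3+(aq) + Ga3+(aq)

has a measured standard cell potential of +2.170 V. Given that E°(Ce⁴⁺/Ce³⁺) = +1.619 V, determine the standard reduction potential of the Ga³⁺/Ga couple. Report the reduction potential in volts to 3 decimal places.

−0.551 V

In the reaction as written the Ce⁴⁺/Ce³⁺ couple is reduced (cathode) and Ga³⁺/Ga is oxidized (anode), so E°cell = E°(Ce⁴⁺/Ce³⁺) − E°(Ga³⁺/Ga).
E°(Ga³⁺/Ga) = E°(cathode) − E°cell = +1.619 − (+2.170) = −0.551 V.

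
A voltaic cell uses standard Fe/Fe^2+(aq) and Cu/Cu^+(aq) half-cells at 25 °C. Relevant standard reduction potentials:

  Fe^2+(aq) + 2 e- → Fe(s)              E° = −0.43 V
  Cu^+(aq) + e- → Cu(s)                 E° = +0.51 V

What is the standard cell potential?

Of the two couples in this cell, the one with the more positive reduction potential is reduced at the cathode: here that is Cu⁺/Cu (+0.51 V); Fe²⁺/Fe (−0.43 V) is the anode.
E°cell = E°(cathode) − E°(anode) = +0.51 − (−0.43) = +0.94 V.

+0.94 V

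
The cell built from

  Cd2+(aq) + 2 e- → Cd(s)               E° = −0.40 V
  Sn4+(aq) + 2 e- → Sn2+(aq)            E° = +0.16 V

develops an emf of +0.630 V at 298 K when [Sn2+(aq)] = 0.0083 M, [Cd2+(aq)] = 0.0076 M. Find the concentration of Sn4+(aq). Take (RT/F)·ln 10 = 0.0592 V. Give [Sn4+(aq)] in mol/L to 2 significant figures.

The Sn⁴⁺/Sn²⁺ couple has the larger reduction potential, so it is the cathode: E°cell = +0.16 − (−0.40) = +0.56 V and n = 2.
Since E = E° − (0.0592/n)·log Q, log Q = n(E° − E)/0.0592 = −2.365.
Balancing electrons gives Sn4+(aq) + Cd(s) → Sn2+(aq) + Cd2+(aq); thus Q = ([Sn2+(aq)]·[Cd2+(aq)]) / [Sn4+(aq)].
Substituting the known concentrations and solving, log [Sn4+(aq)] = −1.835 and [Sn4+(aq)] = 0.015 M.

0.015 M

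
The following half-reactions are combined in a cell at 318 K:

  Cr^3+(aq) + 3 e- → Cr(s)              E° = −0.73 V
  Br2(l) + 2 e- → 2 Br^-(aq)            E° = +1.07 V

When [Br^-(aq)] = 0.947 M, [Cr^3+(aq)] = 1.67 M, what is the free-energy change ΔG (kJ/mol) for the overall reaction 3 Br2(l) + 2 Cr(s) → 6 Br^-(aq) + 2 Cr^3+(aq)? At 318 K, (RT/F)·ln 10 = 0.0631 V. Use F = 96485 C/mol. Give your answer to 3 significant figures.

E°cell = +1.07 − (−0.73) = +1.80 V; the balanced reaction transfers n = 6 electrons.
Here Q = [Br^-(aq)]^6·[Cr^3+(aq)]^2 = 2.01 (log Q = 0.304), giving E = +1.80 − (0.0631/6)·(0.304) = +1.7968 V.
Then ΔG = −nFE = −6 × 96485 × +1.7968 J/mol = −1040 kJ/mol.

−1040 kJ/mol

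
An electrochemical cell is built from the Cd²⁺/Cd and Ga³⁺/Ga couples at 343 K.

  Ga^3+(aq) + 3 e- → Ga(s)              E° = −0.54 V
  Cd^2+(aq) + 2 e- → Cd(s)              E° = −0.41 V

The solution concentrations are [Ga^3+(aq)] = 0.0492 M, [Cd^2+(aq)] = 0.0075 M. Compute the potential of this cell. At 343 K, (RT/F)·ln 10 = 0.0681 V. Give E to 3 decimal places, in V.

+0.087 V

Cd²⁺/Cd is reduced (cathode, E° = −0.41 V) and Ga³⁺/Ga is oxidized (anode).
E°cell = E°cat − E°an = −0.41 − (−0.54) = +0.13 V; n = 6.
Balancing gives 3 Cd^2+(aq) + 2 Ga(s) → 3 Cd(s) + 2 Ga^3+(aq); hence Q = [Ga^3+(aq)]^2 / [Cd^2+(aq)]^3 = 5.74×10^3 (log Q = 3.759).
Applying E = E° − (RT ln10/nF)·log Q gives +0.13 − (0.0681/6)(3.759) = +0.087 V.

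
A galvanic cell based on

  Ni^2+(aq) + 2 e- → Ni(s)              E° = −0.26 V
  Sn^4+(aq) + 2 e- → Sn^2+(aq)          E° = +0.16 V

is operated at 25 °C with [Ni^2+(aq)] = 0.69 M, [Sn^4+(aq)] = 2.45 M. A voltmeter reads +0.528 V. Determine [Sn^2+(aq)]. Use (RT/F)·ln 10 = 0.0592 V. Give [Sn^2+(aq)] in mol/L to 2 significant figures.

The Sn⁴⁺/Sn²⁺ couple has the larger reduction potential, so it is the cathode: E°cell = +0.16 − (−0.26) = +0.42 V and n = 2.
Rearranging E = E° − (0.0592/n)·log Q gives log Q = 2(+0.42 − (+0.528))/0.0592 = −3.649.
The balanced reaction is Sn^4+(aq) + Ni(s) → Sn^2+(aq) + Ni^2+(aq), so Q = ([Sn^2+(aq)]·[Ni^2+(aq)]) / [Sn^4+(aq)].
Substituting the known concentrations and solving, log [Sn^2+(aq)] = −3.099 and [Sn^2+(aq)] = 0.00080 M.

0.00080 M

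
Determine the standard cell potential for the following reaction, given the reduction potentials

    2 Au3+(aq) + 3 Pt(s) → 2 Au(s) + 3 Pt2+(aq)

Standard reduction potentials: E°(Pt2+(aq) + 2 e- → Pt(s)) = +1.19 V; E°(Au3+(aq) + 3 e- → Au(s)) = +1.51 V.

+0.32 V

In the reaction as written, Au3+(aq) is reduced (cathode) and Pt2+(aq) is produced by oxidation at the anode.
E°cell = E°(cathode) − E°(anode) = +1.51 − (+1.19) = +0.32 V.
The positive value indicates the reaction is spontaneous as written.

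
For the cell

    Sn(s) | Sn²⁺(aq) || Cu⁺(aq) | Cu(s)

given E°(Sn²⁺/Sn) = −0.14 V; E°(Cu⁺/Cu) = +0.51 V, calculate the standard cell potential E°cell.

+0.65 V

By convention the left-hand electrode in cell notation is the anode (oxidation) and the right-hand electrode is the cathode (reduction).
E°cell = E°(right) − E°(left) = +0.51 − (−0.14) = +0.65 V.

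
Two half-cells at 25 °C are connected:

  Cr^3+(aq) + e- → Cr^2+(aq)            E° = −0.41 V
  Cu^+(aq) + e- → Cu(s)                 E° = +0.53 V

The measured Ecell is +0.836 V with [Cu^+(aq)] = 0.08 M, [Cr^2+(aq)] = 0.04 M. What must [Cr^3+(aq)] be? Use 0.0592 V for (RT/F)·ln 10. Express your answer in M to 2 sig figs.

0.18 M

Cu⁺/Cu is the cathode (higher E°); E°cell = +0.53 − (−0.41) = +0.94 V with n = 1.
From the Nernst equation, log Q = n(E° − E)/0.0592 = 1·(+0.94 − (+0.836))/0.0592 = 1.757.
The balanced reaction is Cu^+(aq) + Cr^2+(aq) → Cu(s) + Cr^3+(aq), so Q = [Cr^3+(aq)] / ([Cu^+(aq)]·[Cr^2+(aq)]).
Solving for the unknown gives log [Cr^3+(aq)] = −0.738, so [Cr^3+(aq)] ≈ 0.18 M.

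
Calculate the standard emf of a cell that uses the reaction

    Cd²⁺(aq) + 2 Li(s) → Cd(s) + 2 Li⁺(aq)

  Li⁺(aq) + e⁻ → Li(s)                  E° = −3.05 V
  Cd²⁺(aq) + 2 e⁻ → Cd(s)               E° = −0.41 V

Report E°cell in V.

+2.64 V

In the reaction as written, Cd²⁺(aq) is reduced (cathode) and Li⁺(aq) is produced by oxidation at the anode.
E°cell = E°(cathode) − E°(anode) = −0.41 − (−3.05) = +2.64 V.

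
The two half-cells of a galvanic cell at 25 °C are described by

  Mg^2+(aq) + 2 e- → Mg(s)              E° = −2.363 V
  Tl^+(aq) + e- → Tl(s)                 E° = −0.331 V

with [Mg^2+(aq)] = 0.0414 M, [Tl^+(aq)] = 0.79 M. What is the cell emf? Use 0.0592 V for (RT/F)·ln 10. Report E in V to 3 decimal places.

+2.067 V

Since E°(Tl⁺/Tl) > E°(Mg²⁺/Mg), Tl⁺/Tl serves as the cathode.
E°cell = E°cat − E°an = −0.331 − (−2.363) = +2.032 V; n = 2.
For the overall reaction 2 Tl^+(aq) + Mg(s) → 2 Tl(s) + Mg^2+(aq), Q = [Mg^2+(aq)] / [Tl^+(aq)]^2 = 0.0663, giving log Q = −1.178.
Applying E = E° − (RT ln10/nF)·log Q gives +2.032 − (0.0592/2)(−1.178) = +2.067 V.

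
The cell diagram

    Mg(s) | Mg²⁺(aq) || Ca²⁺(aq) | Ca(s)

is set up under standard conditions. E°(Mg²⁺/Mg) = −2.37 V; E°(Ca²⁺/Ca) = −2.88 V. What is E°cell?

−0.51 V

By convention the left-hand electrode in cell notation is the anode (oxidation) and the right-hand electrode is the cathode (reduction).
E°cell = E°(right) − E°(left) = −2.88 − (−2.37) = −0.51 V.
The negative sign shows that, as written, the cell would require an external voltage to drive the reaction.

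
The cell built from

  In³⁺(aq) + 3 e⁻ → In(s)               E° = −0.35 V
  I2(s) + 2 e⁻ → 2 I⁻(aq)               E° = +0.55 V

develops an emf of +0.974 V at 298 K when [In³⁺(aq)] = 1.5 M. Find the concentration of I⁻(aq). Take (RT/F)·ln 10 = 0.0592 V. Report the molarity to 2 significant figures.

I₂/I⁻ is the cathode (higher E°); E°cell = +0.55 − (−0.35) = +0.90 V with n = 6.
Rearranging E = E° − (0.0592/n)·log Q gives log Q = 6(+0.90 − (+0.974))/0.0592 = −7.500.
The balanced reaction is 3 I2(s) + 2 In(s) → 6 I⁻(aq) + 2 In³⁺(aq), so Q = [I⁻(aq)]^6·[In³⁺(aq)]^2.
Substituting the known concentrations and solving, log [I⁻(aq)] = −1.309 and [I⁻(aq)] = 0.049 M.

0.049 M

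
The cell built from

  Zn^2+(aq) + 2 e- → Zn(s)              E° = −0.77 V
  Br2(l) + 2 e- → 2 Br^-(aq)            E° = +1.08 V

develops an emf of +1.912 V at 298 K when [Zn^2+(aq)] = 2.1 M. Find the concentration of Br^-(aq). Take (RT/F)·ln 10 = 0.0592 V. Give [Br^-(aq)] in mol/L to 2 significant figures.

With Br₂/Br⁻ at the cathode and Zn²⁺/Zn at the anode, E°cell = +1.08 − (−0.77) = +1.85 V (n = 2).
Rearranging E = E° − (0.0592/n)·log Q gives log Q = 2(+1.85 − (+1.912))/0.0592 = −2.095.
Balancing electrons gives Br2(l) + Zn(s) → 2 Br^-(aq) + Zn^2+(aq); thus Q = [Br^-(aq)]^2·[Zn^2+(aq)].
Substituting the known concentrations and solving, log [Br^-(aq)] = −1.209 and [Br^-(aq)] = 0.062 M.

0.062 M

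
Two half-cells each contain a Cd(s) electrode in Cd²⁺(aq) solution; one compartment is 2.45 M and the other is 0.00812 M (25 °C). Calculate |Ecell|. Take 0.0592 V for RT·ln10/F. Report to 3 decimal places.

For a concentration cell E°cell = 0, since both electrodes use the same couple.
The compartment with the higher Cd²⁺(aq) concentration (2.45 M) acts as the cathode; ions are reduced there and produced at the dilute (0.00812 M) anode.
With n = 2, Ecell = −(0.0592/2)·log([dilute]/[conc]) = −(0.0592/2)·log(0.00812/2.45) = +0.073 V.

0.073 V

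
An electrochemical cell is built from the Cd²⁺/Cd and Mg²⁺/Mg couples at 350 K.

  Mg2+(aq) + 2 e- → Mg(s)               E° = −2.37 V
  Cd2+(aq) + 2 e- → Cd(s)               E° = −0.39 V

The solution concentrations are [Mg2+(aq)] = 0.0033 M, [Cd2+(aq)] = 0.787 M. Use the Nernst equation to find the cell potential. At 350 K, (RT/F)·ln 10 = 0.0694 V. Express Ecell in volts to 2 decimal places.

+2.06 V

The Cd²⁺/Cd couple has the more positive E°, so it is the cathode; Mg²⁺/Mg is the anode.
E°cell = −0.39 − (−2.37) = +1.98 V, with n = 2 electrons transferred.
The balanced reaction is Cd2+(aq) + Mg(s) → Cd(s) + Mg2+(aq), so Q = [Mg2+(aq)] / [Cd2+(aq)] = 0.00419 and log Q = −2.377.
By the Nernst equation, E = +1.98 − (0.0694/2)·(−2.377) = +2.06 V.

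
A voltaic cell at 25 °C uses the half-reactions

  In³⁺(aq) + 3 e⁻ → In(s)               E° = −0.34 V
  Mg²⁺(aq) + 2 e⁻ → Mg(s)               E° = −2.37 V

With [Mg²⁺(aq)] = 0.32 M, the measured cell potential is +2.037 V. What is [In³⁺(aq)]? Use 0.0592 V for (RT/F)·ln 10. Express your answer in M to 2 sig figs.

0.41 M

With In³⁺/In at the cathode and Mg²⁺/Mg at the anode, E°cell = −0.34 − (−2.37) = +2.03 V (n = 6).
Since E = E° − (0.0592/n)·log Q, log Q = n(E° − E)/0.0592 = −0.709.
Balancing electrons gives 2 In³⁺(aq) + 3 Mg(s) → 2 In(s) + 3 Mg²⁺(aq); thus Q = [Mg²⁺(aq)]^3 / [In³⁺(aq)]^2.
Isolating [In³⁺(aq)] in Q = 10^{−0.709} yields log [In³⁺(aq)] = −0.388, i.e. 0.41 M.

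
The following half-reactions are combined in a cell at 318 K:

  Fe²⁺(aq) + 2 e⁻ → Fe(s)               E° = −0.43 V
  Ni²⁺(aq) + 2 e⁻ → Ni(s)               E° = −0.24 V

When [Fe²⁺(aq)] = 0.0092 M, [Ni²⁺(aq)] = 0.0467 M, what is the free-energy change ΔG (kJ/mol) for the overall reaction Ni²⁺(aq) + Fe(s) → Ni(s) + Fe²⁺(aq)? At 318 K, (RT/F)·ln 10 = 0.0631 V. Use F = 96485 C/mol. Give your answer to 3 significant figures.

−41.0 kJ/mol

E°cell = −0.24 − (−0.43) = +0.19 V; the balanced reaction transfers n = 2 electrons.
The reaction quotient is [Fe²⁺(aq)] / [Ni²⁺(aq)] = 0.197; by Nernst, E = +0.19 − (0.0631/2)(−0.706) = +0.2123 V.
Finally ΔG = −nFE = −(2)(96485 C/mol)(+0.2123 V) = −41.0 kJ/mol.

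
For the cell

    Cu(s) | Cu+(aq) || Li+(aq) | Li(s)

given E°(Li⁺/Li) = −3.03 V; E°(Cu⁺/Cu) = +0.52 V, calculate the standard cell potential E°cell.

−3.55 V

By convention the left-hand electrode in cell notation is the anode (oxidation) and the right-hand electrode is the cathode (reduction).
E°cell = E°(right) − E°(left) = −3.03 − (+0.52) = −3.55 V.
The negative sign shows that, as written, the cell would require an external voltage to drive the reaction.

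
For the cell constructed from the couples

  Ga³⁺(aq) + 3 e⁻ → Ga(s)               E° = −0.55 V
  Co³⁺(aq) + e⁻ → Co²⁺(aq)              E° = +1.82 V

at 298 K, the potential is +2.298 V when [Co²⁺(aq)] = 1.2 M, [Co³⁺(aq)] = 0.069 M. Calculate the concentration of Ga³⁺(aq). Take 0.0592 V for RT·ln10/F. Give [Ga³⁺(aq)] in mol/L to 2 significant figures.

The Co³⁺/Co²⁺ couple has the larger reduction potential, so it is the cathode: E°cell = +1.82 − (−0.55) = +2.37 V and n = 3.
Since E = E° − (0.0592/n)·log Q, log Q = n(E° − E)/0.0592 = 3.649.
Balancing electrons gives 3 Co³⁺(aq) + Ga(s) → 3 Co²⁺(aq) + Ga³⁺(aq); thus Q = ([Co²⁺(aq)]^3·[Ga³⁺(aq)]) / [Co³⁺(aq)]^3.
Isolating [Ga³⁺(aq)] in Q = 10^{3.649} yields log [Ga³⁺(aq)] = −0.072, i.e. 0.85 M.

0.85 M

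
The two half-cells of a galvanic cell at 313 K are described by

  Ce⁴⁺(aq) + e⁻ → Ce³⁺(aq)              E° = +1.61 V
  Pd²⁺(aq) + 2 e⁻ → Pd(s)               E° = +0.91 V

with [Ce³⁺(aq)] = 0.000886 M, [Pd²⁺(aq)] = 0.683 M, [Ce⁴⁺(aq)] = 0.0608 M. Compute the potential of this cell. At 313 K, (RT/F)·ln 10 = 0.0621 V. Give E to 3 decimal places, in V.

+0.819 V

Since E°(Ce⁴⁺/Ce³⁺) > E°(Pd²⁺/Pd), Ce⁴⁺/Ce³⁺ serves as the cathode.
The standard potential is +1.61 − (+0.91) = +0.70 V and the balanced reaction transfers n = 2 electrons.
For the overall reaction 2 Ce⁴⁺(aq) + Pd(s) → 2 Ce³⁺(aq) + Pd²⁺(aq), Q = ([Ce³⁺(aq)]^2·[Pd²⁺(aq)]) / [Ce⁴⁺(aq)]^2 = 0.000145, giving log Q = −3.839.
E = E° − (0.0621/n)·log Q = +0.70 − (0.0621/2)(−3.839) = +0.819 V.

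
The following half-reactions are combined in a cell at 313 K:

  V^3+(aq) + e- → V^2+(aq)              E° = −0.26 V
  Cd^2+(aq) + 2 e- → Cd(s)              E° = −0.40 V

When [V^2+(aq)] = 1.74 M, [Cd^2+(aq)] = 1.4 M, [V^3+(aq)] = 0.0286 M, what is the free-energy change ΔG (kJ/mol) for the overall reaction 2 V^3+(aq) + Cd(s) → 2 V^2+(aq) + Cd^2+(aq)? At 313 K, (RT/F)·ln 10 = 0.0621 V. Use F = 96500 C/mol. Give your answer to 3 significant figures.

−4.77 kJ/mol

With V³⁺/V²⁺ reduced at the cathode, E°cell = −0.26 − (−0.40) = +0.14 V and n = 2.
Here Q = ([V^2+(aq)]^2·[Cd^2+(aq)]) / [V^3+(aq)]^2 = 5.18×10^3 (log Q = 3.714), giving E = +0.14 − (0.0621/2)·(3.714) = +0.0247 V.
Finally ΔG = −nFE = −(2)(96500 C/mol)(+0.0247 V) = −4.77 kJ/mol.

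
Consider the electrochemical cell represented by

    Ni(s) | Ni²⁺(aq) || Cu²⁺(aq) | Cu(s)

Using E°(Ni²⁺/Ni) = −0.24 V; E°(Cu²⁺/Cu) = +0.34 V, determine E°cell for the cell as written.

By convention the left-hand electrode in cell notation is the anode (oxidation) and the right-hand electrode is the cathode (reduction).
E°cell = E°(right) − E°(left) = +0.34 − (−0.24) = +0.58 V.

+0.58 V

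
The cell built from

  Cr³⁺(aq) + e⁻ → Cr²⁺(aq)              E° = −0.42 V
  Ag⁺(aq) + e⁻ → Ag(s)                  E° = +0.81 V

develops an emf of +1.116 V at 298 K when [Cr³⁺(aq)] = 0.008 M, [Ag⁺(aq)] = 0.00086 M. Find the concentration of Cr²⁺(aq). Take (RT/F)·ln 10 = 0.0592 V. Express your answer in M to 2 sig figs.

0.11 M

Ag⁺/Ag is the cathode (higher E°); E°cell = +0.81 − (−0.42) = +1.23 V with n = 1.
From the Nernst equation, log Q = n(E° − E)/0.0592 = 1·(+1.23 − (+1.116))/0.0592 = 1.926.
For Ag⁺(aq) + Cr²⁺(aq) → Ag(s) + Cr³⁺(aq), the reaction quotient is Q = [Cr³⁺(aq)] / ([Ag⁺(aq)]·[Cr²⁺(aq)]).
Solving for the unknown gives log [Cr²⁺(aq)] = −0.957, so [Cr²⁺(aq)] ≈ 0.11 M.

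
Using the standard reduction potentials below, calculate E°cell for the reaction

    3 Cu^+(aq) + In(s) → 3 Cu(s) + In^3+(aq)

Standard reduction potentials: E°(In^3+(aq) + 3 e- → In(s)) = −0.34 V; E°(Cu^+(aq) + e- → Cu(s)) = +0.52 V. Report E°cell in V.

In the reaction as written, Cu^+(aq) is reduced (cathode) and In^3+(aq) is produced by oxidation at the anode.
E°cell = E°(cathode) − E°(anode) = +0.52 − (−0.34) = +0.86 V.
The positive value indicates the reaction is spontaneous as written.

+0.86 V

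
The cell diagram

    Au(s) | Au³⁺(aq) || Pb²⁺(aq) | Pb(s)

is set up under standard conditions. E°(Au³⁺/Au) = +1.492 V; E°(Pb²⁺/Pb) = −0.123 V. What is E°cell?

−1.615 V

By convention the left-hand electrode in cell notation is the anode (oxidation) and the right-hand electrode is the cathode (reduction).
E°cell = E°(right) − E°(left) = −0.123 − (+1.492) = −1.615 V.
The negative sign shows that, as written, the cell would require an external voltage to drive the reaction.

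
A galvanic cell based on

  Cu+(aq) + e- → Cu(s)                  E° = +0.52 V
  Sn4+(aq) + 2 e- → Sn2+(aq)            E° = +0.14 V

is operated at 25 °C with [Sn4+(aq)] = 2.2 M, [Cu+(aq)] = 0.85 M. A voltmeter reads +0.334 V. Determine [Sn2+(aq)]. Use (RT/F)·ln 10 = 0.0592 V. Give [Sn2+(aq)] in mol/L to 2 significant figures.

0.085 M

The Cu⁺/Cu couple has the larger reduction potential, so it is the cathode: E°cell = +0.52 − (+0.14) = +0.38 V and n = 2.
Rearranging E = E° − (0.0592/n)·log Q gives log Q = 2(+0.38 − (+0.334))/0.0592 = 1.554.
The balanced reaction is 2 Cu+(aq) + Sn2+(aq) → 2 Cu(s) + Sn4+(aq), so Q = [Sn4+(aq)] / ([Cu+(aq)]^2·[Sn2+(aq)]).
Substituting the known concentrations and solving, log [Sn2+(aq)] = −1.070 and [Sn2+(aq)] = 0.085 M.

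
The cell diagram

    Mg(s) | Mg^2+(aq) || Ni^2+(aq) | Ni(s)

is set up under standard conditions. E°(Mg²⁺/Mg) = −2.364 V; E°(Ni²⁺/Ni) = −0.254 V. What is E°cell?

+2.110 V

By convention the left-hand electrode in cell notation is the anode (oxidation) and the right-hand electrode is the cathode (reduction).
E°cell = E°(right) − E°(left) = −0.254 − (−2.364) = +2.110 V.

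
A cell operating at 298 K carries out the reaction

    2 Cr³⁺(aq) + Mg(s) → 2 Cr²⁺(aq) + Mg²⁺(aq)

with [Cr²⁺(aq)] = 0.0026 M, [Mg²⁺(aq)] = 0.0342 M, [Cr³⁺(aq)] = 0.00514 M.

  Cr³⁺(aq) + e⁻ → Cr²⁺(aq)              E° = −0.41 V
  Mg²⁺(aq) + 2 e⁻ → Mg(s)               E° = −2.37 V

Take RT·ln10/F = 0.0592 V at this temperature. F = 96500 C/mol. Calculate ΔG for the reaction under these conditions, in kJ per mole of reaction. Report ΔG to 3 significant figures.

With Cr³⁺/Cr²⁺ reduced at the cathode, E°cell = −0.41 − (−2.37) = +1.96 V and n = 2.
Here Q = ([Cr²⁺(aq)]^2·[Mg²⁺(aq)]) / [Cr³⁺(aq)]^2 = 0.00875 (log Q = −2.058), giving E = +1.96 − (0.0592/2)·(−2.058) = +2.0209 V.
Then ΔG = −nFE = −2 × 96500 × +2.0209 J/mol = −390 kJ/mol.

−390 kJ/mol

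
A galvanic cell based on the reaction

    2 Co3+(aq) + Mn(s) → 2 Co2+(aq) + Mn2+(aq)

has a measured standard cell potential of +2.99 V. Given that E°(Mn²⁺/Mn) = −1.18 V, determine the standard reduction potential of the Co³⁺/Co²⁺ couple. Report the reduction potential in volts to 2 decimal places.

In the reaction as written the Co³⁺/Co²⁺ couple is reduced (cathode) and Mn²⁺/Mn is oxidized (anode), so E°cell = E°(Co³⁺/Co²⁺) − E°(Mn²⁺/Mn).
E°(Co³⁺/Co²⁺) = E°cell + E°(anode) = +2.99 + (−1.18) = +1.81 V.

+1.81 V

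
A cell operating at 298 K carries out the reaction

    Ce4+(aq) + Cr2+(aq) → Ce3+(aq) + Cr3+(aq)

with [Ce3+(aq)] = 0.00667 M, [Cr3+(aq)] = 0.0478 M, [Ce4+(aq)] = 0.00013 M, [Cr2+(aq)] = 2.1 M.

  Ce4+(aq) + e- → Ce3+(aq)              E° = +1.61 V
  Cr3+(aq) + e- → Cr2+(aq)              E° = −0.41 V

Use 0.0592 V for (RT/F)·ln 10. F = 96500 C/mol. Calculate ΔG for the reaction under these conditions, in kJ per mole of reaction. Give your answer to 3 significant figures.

−195 kJ/mol

The standard cell potential is +1.61 − (−0.41) = +2.02 V, with n = 1 electron in the balanced equation.
Here Q = ([Ce3+(aq)]·[Cr3+(aq)]) / ([Ce4+(aq)]·[Cr2+(aq)]) = 1.17 (log Q = 0.067), giving E = +2.02 − (0.0592/1)·(0.067) = +2.0160 V.
ΔG = −nFE = −(1)(96500)(+2.0160) J/mol = −195 kJ/mol.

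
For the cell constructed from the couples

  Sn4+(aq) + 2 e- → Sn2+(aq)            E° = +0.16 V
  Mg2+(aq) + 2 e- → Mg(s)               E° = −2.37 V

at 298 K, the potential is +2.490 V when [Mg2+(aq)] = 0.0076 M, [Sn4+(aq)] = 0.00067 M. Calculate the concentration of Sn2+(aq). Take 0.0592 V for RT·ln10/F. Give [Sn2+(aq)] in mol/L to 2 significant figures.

2.0 M

Sn⁴⁺/Sn²⁺ is the cathode (higher E°); E°cell = +0.16 − (−2.37) = +2.53 V with n = 2.
Since E = E° − (0.0592/n)·log Q, log Q = n(E° − E)/0.0592 = 1.351.
For Sn4+(aq) + Mg(s) → Sn2+(aq) + Mg2+(aq), the reaction quotient is Q = ([Sn2+(aq)]·[Mg2+(aq)]) / [Sn4+(aq)].
Substituting the known concentrations and solving, log [Sn2+(aq)] = 0.296 and [Sn2+(aq)] = 2.0 M.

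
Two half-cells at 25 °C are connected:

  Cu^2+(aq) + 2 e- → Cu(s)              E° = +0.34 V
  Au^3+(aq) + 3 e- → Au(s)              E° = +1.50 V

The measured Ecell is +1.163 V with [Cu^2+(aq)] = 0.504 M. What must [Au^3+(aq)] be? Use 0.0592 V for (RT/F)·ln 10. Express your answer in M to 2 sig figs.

0.51 M

The Au³⁺/Au couple has the larger reduction potential, so it is the cathode: E°cell = +1.50 − (+0.34) = +1.16 V and n = 6.
Since E = E° − (0.0592/n)·log Q, log Q = n(E° − E)/0.0592 = −0.304.
For 2 Au^3+(aq) + 3 Cu(s) → 2 Au(s) + 3 Cu^2+(aq), the reaction quotient is Q = [Cu^2+(aq)]^3 / [Au^3+(aq)]^2.
Substituting the known concentrations and solving, log [Au^3+(aq)] = −0.294 and [Au^3+(aq)] = 0.51 M.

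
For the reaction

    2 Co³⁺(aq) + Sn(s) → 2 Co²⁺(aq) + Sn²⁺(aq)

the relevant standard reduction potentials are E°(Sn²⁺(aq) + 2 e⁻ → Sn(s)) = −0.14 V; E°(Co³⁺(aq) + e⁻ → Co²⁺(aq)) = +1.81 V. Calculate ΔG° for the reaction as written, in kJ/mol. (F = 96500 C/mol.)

−376 kJ/mol

In the reaction as written Co³⁺(aq) is reduced, so the Co³⁺/Co²⁺ couple is the cathode and Sn²⁺/Sn is the anode.
E°cell = +1.81 − (−0.14) = +1.95 V; balancing electrons gives n = 2.
ΔG° = −nFE°cell = −(2)(96500)(+1.95) J/mol = −376 kJ/mol.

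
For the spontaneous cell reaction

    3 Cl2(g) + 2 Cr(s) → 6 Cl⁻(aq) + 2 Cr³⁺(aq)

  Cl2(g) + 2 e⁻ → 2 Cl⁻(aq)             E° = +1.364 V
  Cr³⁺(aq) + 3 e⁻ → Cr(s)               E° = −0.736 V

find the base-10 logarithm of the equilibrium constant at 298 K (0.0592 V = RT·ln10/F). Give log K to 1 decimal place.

log K = 212.8

The Cl₂/Cl⁻ couple is reduced (cathode); E°cell = +1.364 − (−0.736) = +2.100 V with n = 6.
At equilibrium E = 0, so log K = nE°cell / 0.0592 = (6)(+2.100) / 0.0592 = 212.8.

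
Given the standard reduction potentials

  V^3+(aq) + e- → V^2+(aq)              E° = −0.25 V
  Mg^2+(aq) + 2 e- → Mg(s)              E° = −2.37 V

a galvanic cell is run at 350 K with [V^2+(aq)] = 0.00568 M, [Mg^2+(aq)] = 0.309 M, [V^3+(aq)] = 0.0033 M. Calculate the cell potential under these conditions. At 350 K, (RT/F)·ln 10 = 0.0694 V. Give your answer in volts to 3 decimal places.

+2.121 V

Since E°(V³⁺/V²⁺) > E°(Mg²⁺/Mg), V³⁺/V²⁺ serves as the cathode.
E°cell = E°cat − E°an = −0.25 − (−2.37) = +2.12 V; n = 2.
Balancing gives 2 V^3+(aq) + Mg(s) → 2 V^2+(aq) + Mg^2+(aq); hence Q = ([V^2+(aq)]^2·[Mg^2+(aq)]) / [V^3+(aq)]^2 = 0.915 (log Q = −0.038).
E = E° − (0.0694/n)·log Q = +2.12 − (0.0694/2)(−0.038) = +2.121 V.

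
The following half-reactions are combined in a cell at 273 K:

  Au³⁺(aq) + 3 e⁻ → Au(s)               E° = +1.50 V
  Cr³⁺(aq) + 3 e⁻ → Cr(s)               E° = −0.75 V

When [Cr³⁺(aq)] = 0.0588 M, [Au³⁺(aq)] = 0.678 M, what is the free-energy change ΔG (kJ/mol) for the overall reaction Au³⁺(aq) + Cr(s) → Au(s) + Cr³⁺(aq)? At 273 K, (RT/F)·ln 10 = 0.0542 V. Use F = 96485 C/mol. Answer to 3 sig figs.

E°cell = +1.50 − (−0.75) = +2.25 V; the balanced reaction transfers n = 3 electrons.
Q = [Cr³⁺(aq)] / [Au³⁺(aq)] = 0.0867, so log Q = −1.062 and E = +2.25 − (0.0542/3)(−1.062) = +2.2692 V.
ΔG = −nFE = −(3)(96485)(+2.2692) J/mol = −657 kJ/mol.

−657 kJ/mol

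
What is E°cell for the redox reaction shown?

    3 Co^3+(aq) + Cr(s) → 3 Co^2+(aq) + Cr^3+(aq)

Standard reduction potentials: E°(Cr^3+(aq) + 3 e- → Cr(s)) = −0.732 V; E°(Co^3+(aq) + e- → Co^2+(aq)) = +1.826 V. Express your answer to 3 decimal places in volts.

+2.558 V

In the reaction as written, Co^3+(aq) is reduced (cathode) and Cr^3+(aq) is produced by oxidation at the anode.
E°cell = E°(cathode) − E°(anode) = +1.826 − (−0.732) = +2.558 V.
The positive value indicates the reaction is spontaneous as written.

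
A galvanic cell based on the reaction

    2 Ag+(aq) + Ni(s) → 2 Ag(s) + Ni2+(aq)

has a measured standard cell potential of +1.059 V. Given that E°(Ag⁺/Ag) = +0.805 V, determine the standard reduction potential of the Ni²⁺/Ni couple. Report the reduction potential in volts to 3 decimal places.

In the reaction as written the Ag⁺/Ag couple is reduced (cathode) and Ni²⁺/Ni is oxidized (anode), so E°cell = E°(Ag⁺/Ag) − E°(Ni²⁺/Ni).
E°(Ni²⁺/Ni) = E°(cathode) − E°cell = +0.805 − (+1.059) = −0.254 V.

−0.254 V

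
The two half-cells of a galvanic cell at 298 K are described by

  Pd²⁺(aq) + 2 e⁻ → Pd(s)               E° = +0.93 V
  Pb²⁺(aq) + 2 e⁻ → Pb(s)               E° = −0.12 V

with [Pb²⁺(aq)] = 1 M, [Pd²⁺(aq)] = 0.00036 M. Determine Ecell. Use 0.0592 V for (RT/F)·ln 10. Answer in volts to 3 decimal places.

+0.948 V

Pd²⁺/Pd is reduced (cathode, E° = +0.93 V) and Pb²⁺/Pb is oxidized (anode).
E°cell = E°cat − E°an = +0.93 − (−0.12) = +1.05 V; n = 2.
For the overall reaction Pd²⁺(aq) + Pb(s) → Pd(s) + Pb²⁺(aq), Q = [Pb²⁺(aq)] / [Pd²⁺(aq)] = 2.78×10^3, giving log Q = 3.444.
E = E° − (0.0592/n)·log Q = +1.05 − (0.0592/2)(3.444) = +0.948 V.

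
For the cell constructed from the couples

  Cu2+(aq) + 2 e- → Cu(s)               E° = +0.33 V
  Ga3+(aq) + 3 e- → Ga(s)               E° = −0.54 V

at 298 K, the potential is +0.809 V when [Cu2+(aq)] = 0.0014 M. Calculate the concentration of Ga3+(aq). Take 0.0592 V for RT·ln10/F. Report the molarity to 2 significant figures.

0.065 M

The Cu²⁺/Cu couple has the larger reduction potential, so it is the cathode: E°cell = +0.33 − (−0.54) = +0.87 V and n = 6.
Since E = E° − (0.0592/n)·log Q, log Q = n(E° − E)/0.0592 = 6.182.
For 3 Cu2+(aq) + 2 Ga(s) → 3 Cu(s) + 2 Ga3+(aq), the reaction quotient is Q = [Ga3+(aq)]^2 / [Cu2+(aq)]^3.
Isolating [Ga3+(aq)] in Q = 10^{6.182} yields log [Ga3+(aq)] = −1.190, i.e. 0.065 M.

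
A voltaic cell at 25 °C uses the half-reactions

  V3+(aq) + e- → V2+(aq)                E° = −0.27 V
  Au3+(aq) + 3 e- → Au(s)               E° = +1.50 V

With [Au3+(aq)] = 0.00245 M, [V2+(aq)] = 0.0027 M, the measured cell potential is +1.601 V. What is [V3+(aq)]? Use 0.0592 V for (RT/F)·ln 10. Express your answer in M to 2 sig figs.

With Au³⁺/Au at the cathode and V³⁺/V²⁺ at the anode, E°cell = +1.50 − (−0.27) = +1.77 V (n = 3).
Since E = E° − (0.0592/n)·log Q, log Q = n(E° − E)/0.0592 = 8.564.
Balancing electrons gives Au3+(aq) + 3 V2+(aq) → Au(s) + 3 V3+(aq); thus Q = [V3+(aq)]^3 / ([Au3+(aq)]·[V2+(aq)]^3).
Substituting the known concentrations and solving, log [V3+(aq)] = −0.584 and [V3+(aq)] = 0.26 M.

0.26 M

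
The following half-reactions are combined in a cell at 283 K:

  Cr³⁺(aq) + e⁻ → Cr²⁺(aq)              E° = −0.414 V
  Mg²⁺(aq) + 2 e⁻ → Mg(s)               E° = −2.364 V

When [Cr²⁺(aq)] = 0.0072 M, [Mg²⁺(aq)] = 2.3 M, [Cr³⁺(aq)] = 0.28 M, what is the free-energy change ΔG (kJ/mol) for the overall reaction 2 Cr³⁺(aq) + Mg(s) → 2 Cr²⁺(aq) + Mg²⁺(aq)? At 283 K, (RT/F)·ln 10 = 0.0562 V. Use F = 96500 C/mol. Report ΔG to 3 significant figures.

−392 kJ/mol

E°cell = −0.414 − (−2.364) = +1.950 V; the balanced reaction transfers n = 2 electrons.
Q = ([Cr²⁺(aq)]^2·[Mg²⁺(aq)]) / [Cr³⁺(aq)]^2 = 0.00152, so log Q = −2.818 and E = +1.950 − (0.0562/2)(−2.818) = +2.0292 V.
ΔG = −nFE = −(2)(96500)(+2.0292) J/mol = −392 kJ/mol.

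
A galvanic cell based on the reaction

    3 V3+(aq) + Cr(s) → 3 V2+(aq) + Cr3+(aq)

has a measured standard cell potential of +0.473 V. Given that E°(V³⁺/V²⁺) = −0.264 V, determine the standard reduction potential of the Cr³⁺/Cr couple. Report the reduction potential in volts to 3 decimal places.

−0.737 V

In the reaction as written the V³⁺/V²⁺ couple is reduced (cathode) and Cr³⁺/Cr is oxidized (anode), so E°cell = E°(V³⁺/V²⁺) − E°(Cr³⁺/Cr).
E°(Cr³⁺/Cr) = E°(cathode) − E°cell = −0.264 − (+0.473) = −0.737 V.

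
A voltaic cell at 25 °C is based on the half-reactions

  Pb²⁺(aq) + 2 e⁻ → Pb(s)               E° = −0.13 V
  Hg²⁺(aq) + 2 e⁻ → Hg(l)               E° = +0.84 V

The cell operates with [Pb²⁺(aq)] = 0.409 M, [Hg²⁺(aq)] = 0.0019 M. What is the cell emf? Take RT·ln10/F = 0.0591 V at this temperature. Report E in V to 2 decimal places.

The Hg²⁺/Hg couple has the more positive E°, so it is the cathode; Pb²⁺/Pb is the anode.
E°cell = +0.84 − (−0.13) = +0.97 V, with n = 2 electrons transferred.
The balanced reaction is Hg²⁺(aq) + Pb(s) → Hg(l) + Pb²⁺(aq), so Q = [Pb²⁺(aq)] / [Hg²⁺(aq)] = 215 and log Q = 2.333.
By the Nernst equation, E = +0.97 − (0.0591/2)·(2.333) = +0.90 V.

+0.90 V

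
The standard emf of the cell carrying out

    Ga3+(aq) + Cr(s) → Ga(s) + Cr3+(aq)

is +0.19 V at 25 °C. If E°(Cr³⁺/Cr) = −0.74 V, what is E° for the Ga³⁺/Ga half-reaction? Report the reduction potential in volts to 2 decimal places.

−0.55 V

In the reaction as written the Ga³⁺/Ga couple is reduced (cathode) and Cr³⁺/Cr is oxidized (anode), so E°cell = E°(Ga³⁺/Ga) − E°(Cr³⁺/Cr).
E°(Ga³⁺/Ga) = E°cell + E°(anode) = +0.19 + (−0.74) = −0.55 V.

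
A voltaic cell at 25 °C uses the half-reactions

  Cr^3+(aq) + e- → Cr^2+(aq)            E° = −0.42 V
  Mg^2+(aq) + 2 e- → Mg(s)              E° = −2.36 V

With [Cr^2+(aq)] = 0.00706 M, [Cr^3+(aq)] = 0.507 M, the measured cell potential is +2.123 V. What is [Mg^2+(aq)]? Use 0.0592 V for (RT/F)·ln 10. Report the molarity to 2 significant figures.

0.0034 M

The Cr³⁺/Cr²⁺ couple has the larger reduction potential, so it is the cathode: E°cell = −0.42 − (−2.36) = +1.94 V and n = 2.
Since E = E° − (0.0592/n)·log Q, log Q = n(E° − E)/0.0592 = −6.182.
Balancing electrons gives 2 Cr^3+(aq) + Mg(s) → 2 Cr^2+(aq) + Mg^2+(aq); thus Q = ([Cr^2+(aq)]^2·[Mg^2+(aq)]) / [Cr^3+(aq)]^2.
Isolating [Mg^2+(aq)] in Q = 10^{−6.182} yields log [Mg^2+(aq)] = −2.470, i.e. 0.0034 M.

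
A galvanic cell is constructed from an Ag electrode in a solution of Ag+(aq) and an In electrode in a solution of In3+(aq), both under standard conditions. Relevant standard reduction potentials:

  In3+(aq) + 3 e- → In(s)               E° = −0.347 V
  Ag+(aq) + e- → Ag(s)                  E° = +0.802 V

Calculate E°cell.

+1.149 V

The Ag⁺/Ag couple has the higher E°, so Ag ion is reduced (cathode) and In is oxidized (anode).
E°cell = E°(cathode) − E°(anode) = +0.802 − (−0.347) = +1.149 V.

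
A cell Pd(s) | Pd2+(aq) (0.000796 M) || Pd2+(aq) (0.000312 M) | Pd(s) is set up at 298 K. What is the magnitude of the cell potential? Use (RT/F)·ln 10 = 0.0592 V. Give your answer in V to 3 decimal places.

0.012 V

For a concentration cell E°cell = 0, since both electrodes use the same couple.
The compartment with the higher Pd2+(aq) concentration (0.000796 M) acts as the cathode; ions are reduced there and produced at the dilute (0.000312 M) anode.
With n = 2, Ecell = −(0.0592/2)·log([dilute]/[conc]) = −(0.0592/2)·log(0.000312/0.000796) = +0.012 V.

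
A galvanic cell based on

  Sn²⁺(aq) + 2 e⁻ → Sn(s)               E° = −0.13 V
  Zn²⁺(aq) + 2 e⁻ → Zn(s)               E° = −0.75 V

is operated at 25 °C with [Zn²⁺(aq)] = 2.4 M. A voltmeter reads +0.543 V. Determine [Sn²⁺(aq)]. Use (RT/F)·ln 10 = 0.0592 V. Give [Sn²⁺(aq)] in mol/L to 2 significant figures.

Sn²⁺/Sn is the cathode (higher E°); E°cell = −0.13 − (−0.75) = +0.62 V with n = 2.
Rearranging E = E° − (0.0592/n)·log Q gives log Q = 2(+0.62 − (+0.543))/0.0592 = 2.601.
Balancing electrons gives Sn²⁺(aq) + Zn(s) → Sn(s) + Zn²⁺(aq); thus Q = [Zn²⁺(aq)] / [Sn²⁺(aq)].
Solving for the unknown gives log [Sn²⁺(aq)] = −2.221, so [Sn²⁺(aq)] ≈ 0.0060 M.

0.0060 M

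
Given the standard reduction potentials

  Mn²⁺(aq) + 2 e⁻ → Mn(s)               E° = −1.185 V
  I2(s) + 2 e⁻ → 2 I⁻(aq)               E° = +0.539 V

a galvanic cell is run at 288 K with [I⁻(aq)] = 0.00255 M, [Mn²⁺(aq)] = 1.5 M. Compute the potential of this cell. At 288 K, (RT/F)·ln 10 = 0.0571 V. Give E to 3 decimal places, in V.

I₂/I⁻ is reduced (cathode, E° = +0.539 V) and Mn²⁺/Mn is oxidized (anode).
E°cell = E°cat − E°an = +0.539 − (−1.185) = +1.724 V; n = 2.
The balanced reaction is I2(s) + Mn(s) → 2 I⁻(aq) + Mn²⁺(aq), so Q = [I⁻(aq)]^2·[Mn²⁺(aq)] = 9.75×10^−6 and log Q = −5.011.
Applying E = E° − (RT ln10/nF)·log Q gives +1.724 − (0.0571/2)(−5.011) = +1.867 V.

+1.867 V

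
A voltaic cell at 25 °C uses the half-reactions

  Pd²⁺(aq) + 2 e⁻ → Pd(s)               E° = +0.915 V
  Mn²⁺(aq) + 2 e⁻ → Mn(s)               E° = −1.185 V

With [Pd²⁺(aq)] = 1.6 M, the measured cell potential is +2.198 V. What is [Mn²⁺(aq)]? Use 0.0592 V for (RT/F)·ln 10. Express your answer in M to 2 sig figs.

With Pd²⁺/Pd at the cathode and Mn²⁺/Mn at the anode, E°cell = +0.915 − (−1.185) = +2.100 V (n = 2).
Rearranging E = E° − (0.0592/n)·log Q gives log Q = 2(+2.100 − (+2.198))/0.0592 = −3.311.
Balancing electrons gives Pd²⁺(aq) + Mn(s) → Pd(s) + Mn²⁺(aq); thus Q = [Mn²⁺(aq)] / [Pd²⁺(aq)].
Isolating [Mn²⁺(aq)] in Q = 10^{−3.311} yields log [Mn²⁺(aq)] = −3.107, i.e. 0.00078 M.

0.00078 M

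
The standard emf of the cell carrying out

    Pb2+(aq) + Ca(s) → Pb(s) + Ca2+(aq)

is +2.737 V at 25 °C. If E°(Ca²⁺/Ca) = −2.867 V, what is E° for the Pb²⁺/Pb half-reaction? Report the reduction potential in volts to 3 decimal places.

−0.130 V

In the reaction as written the Pb²⁺/Pb couple is reduced (cathode) and Ca²⁺/Ca is oxidized (anode), so E°cell = E°(Pb²⁺/Pb) − E°(Ca²⁺/Ca).
E°(Pb²⁺/Pb) = E°cell + E°(anode) = +2.737 + (−2.867) = −0.130 V.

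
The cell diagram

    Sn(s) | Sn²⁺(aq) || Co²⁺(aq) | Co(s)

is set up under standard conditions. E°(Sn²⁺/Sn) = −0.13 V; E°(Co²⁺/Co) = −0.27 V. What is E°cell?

−0.14 V

By convention the left-hand electrode in cell notation is the anode (oxidation) and the right-hand electrode is the cathode (reduction).
E°cell = E°(right) − E°(left) = −0.27 − (−0.13) = −0.14 V.
The negative sign shows that, as written, the cell would require an external voltage to drive the reaction.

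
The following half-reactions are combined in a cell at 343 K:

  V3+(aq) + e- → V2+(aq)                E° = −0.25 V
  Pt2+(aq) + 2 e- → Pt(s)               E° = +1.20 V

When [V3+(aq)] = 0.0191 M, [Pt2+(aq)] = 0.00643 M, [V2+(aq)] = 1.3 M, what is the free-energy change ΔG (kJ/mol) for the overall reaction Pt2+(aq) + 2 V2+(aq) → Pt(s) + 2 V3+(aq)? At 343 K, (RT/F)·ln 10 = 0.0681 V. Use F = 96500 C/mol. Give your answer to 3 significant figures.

−290 kJ/mol

With Pt²⁺/Pt reduced at the cathode, E°cell = +1.20 − (−0.25) = +1.45 V and n = 2.
The reaction quotient is [V3+(aq)]^2 / ([Pt2+(aq)]·[V2+(aq)]^2) = 0.0336; by Nernst, E = +1.45 − (0.0681/2)(−1.474) = +1.5002 V.
Then ΔG = −nFE = −2 × 96500 × +1.5002 J/mol = −290 kJ/mol.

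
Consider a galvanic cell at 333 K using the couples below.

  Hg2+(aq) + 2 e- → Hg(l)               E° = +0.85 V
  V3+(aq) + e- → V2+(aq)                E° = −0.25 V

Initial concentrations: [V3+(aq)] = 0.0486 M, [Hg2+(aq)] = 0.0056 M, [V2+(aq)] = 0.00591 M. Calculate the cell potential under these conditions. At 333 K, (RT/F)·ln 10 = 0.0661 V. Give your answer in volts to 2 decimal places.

Hg²⁺/Hg is reduced (cathode, E° = +0.85 V) and V³⁺/V²⁺ is oxidized (anode).
E°cell = +0.85 − (−0.25) = +1.10 V, with n = 2 electrons transferred.
Balancing gives Hg2+(aq) + 2 V2+(aq) → Hg(l) + 2 V3+(aq); hence Q = [V3+(aq)]^2 / ([Hg2+(aq)]·[V2+(aq)]^2) = 1.21×10^4 (log Q = 4.082).
E = E° − (0.0661/n)·log Q = +1.10 − (0.0661/2)(4.082) = +0.97 V.

+0.97 V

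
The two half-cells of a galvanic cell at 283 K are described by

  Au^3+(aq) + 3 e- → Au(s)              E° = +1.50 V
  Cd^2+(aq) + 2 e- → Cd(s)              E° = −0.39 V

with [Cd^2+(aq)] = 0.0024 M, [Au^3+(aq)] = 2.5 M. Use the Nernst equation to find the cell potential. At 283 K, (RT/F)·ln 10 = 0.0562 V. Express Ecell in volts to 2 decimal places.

+1.97 V

The Au³⁺/Au couple has the more positive E°, so it is the cathode; Cd²⁺/Cd is the anode.
The standard potential is +1.50 − (−0.39) = +1.89 V and the balanced reaction transfers n = 6 electrons.
For the overall reaction 2 Au^3+(aq) + 3 Cd(s) → 2 Au(s) + 3 Cd^2+(aq), Q = [Cd^2+(aq)]^3 / [Au^3+(aq)]^2 = 2.21×10^−9, giving log Q = −8.655.
By the Nernst equation, E = +1.89 − (0.0562/6)·(−8.655) = +1.97 V.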